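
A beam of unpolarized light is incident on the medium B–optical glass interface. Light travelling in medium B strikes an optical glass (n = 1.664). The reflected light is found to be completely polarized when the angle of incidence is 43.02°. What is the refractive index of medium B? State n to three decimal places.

Brewster's law: tan θ_B = n₂/n₁ (light incident in medium B, refracted into an optical glass).
n₁ = n₂ / tan θ_B = 1.664 / tan 43.02° = 1.783.

n ≈ 1.783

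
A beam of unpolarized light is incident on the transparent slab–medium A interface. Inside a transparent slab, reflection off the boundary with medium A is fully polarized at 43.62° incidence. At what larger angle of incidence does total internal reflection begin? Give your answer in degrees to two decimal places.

θ_c ≈ 72.36°

tan θ_B = n₂/n₁ = tan 43.62° = 0.9530.
Total internal reflection: sin θ_c = n₂/n₁ = 0.9530.
θ_c = arcsin(0.9530) = 72.36°.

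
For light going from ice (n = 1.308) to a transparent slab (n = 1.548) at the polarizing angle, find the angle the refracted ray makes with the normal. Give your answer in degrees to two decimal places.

θ_t ≈ 40.20°

First find Brewster's angle: tan θ_B = 1.548/1.308 = 1.1835, giving θ_B = 49.80°.
At Brewster's angle the reflected and refracted rays are perpendicular, so θ_t = 90° − θ_B = 90° − 49.80° = 40.20°.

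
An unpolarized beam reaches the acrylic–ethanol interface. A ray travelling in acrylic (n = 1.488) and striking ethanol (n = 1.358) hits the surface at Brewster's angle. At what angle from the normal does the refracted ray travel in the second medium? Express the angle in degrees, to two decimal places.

θ_B = arctan(n₂/n₁) = arctan(1.358/1.488) = 42.38°.
Since θ_B + θ_t = 90° at Brewster incidence, θ_t = 90° − 42.38° = 47.62°.

θ_t ≈ 47.62°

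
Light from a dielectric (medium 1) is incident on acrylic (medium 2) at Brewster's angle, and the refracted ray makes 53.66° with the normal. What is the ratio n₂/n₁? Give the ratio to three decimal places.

At Brewster incidence θ_B = 90° − θ_t = 90° − 53.66° = 36.34°.
Then n₂/n₁ = tan θ_B = tan 36.34° = 0.736.

n₂/n₁ ≈ 0.736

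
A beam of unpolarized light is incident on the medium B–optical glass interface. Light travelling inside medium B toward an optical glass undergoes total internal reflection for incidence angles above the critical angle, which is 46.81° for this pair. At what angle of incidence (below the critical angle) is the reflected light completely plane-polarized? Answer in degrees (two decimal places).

n₂/n₁ = sin θ_c = sin 46.81° = 0.7291.
tan θ_B equals the same ratio, so θ_B = arctan(0.7291) = 36.10°.

θ_B ≈ 36.10°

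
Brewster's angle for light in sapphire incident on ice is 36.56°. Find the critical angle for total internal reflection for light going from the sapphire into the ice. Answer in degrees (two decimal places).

From Brewster, n₂/n₁ = tan θ_B = tan 36.56° = 0.7416.
Then sin θ_c = n₂/n₁ = 0.7416, so θ_c = arcsin 0.7416 = 47.87°.

θ_c ≈ 47.87°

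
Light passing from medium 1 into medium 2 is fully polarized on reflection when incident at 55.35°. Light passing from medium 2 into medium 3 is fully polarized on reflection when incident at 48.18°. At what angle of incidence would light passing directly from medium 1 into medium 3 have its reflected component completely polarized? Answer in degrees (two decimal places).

θ_B ≈ 58.27°

Each Brewster angle gives a ratio: n₂/n₁ = tan 55.35° = 1.4469, n₃/n₂ = tan 48.18° = 1.1177.
So n₃/n₁ = (n₂/n₁)(n₃/n₂) = 1.4469 × 1.1177 = 1.6171.
θ_B(1→3) = arctan(1.6171) = 58.27°.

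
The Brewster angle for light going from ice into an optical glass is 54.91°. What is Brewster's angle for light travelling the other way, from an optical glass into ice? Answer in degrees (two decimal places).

The two Brewster angles are complementary: θ_B' = 90° − θ_B = 90° − 54.91° = 35.09°.

θ_B' ≈ 35.09°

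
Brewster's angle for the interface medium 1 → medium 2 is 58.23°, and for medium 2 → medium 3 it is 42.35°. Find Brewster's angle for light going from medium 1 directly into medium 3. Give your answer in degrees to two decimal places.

θ_B ≈ 55.81°

n₂/n₁ = tan 58.23° = 1.6147 and n₃/n₂ = tan 42.35° = 0.9115.
Multiplying, n₃/n₁ = 1.6147 × 0.9115 = 1.4719, and θ_B(1→3) = arctan 1.4719 = 55.81°.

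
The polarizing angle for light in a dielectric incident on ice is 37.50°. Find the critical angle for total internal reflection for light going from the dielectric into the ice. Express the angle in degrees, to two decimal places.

θ_c ≈ 50.11°

n₂/n₁ = tan 37.50° = 0.7673; the critical angle satisfies sin θ_c = n₂/n₁.
θ_c = arcsin(0.7673) = 50.11°.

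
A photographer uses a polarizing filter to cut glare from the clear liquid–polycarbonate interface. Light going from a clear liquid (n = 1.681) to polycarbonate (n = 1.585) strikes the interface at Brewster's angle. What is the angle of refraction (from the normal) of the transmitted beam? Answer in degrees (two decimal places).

θ_t ≈ 46.68°

θ_B = arctan(n₂/n₁) = arctan(1.585/1.681) = 43.32°.
At Brewster's angle the reflected and refracted rays are perpendicular, so θ_t = 90° − θ_B = 90° − 43.32° = 46.68°.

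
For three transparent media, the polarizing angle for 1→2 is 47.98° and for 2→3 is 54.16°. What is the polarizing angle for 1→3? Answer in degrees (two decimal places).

n₂/n₁ = tan 47.98° = 1.1098 and n₃/n₂ = tan 54.16° = 1.3845.
n₃/n₁ = 1.5366. Then tan θ_B(1→3) = n₃/n₁, so θ_B(1→3) = arctan(1.5366) = 56.94°.

θ_B ≈ 56.94°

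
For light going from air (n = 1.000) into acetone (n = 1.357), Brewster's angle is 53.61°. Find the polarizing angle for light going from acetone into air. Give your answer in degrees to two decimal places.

Reversing the direction swaps n₁ and n₂, so tan θ_B' = 1/tan θ_B and θ_B' = 90° − θ_B.
Hence θ_B' = 90° − 53.61° = 36.39°.

θ_B' ≈ 36.39°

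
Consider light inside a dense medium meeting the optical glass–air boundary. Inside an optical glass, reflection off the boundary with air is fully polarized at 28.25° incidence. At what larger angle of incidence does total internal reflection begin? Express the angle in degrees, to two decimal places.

tan θ_B = n₂/n₁ = tan 28.25° = 0.5373.
Total internal reflection: sin θ_c = n₂/n₁ = 0.5373.
θ_c = arcsin(0.5373) = 32.50°.

θ_c ≈ 32.50°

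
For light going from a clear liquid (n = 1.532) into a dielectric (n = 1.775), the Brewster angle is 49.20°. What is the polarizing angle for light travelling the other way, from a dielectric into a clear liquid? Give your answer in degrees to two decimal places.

The two Brewster angles are complementary: θ_B' = 90° − θ_B = 90° − 49.20° = 40.80°.

θ_B' ≈ 40.80°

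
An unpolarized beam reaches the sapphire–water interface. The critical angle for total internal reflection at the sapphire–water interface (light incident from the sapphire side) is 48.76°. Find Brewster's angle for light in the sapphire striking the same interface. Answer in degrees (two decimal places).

n₂/n₁ = sin θ_c = sin 48.76° = 0.7520.
tan θ_B equals the same ratio, so θ_B = arctan(0.7520) = 36.94°.

θ_B ≈ 36.94°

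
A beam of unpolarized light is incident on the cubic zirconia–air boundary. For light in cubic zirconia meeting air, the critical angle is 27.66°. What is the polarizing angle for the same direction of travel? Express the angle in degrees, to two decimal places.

θ_B ≈ 24.90°

sin θ_c = n₂/n₁, so n₂/n₁ = sin 27.66° = 0.4642.
Brewster: tan θ_B = n₂/n₁ = 0.4642.
θ_B = arctan(0.4642) = 24.90°.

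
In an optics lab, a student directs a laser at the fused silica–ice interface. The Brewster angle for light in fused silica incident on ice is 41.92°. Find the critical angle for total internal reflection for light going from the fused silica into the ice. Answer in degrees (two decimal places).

tan θ_B = n₂/n₁ = tan 41.92° = 0.8979.
Total internal reflection: sin θ_c = n₂/n₁ = 0.8979.
θ_c = arcsin(0.8979) = 63.88°.

θ_c ≈ 63.88°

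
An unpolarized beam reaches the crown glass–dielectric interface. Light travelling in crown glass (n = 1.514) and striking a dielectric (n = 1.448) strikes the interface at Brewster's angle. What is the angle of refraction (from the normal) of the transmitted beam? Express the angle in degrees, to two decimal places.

θ_t ≈ 46.28°

First find Brewster's angle: tan θ_B = 1.448/1.514 = 0.9564, giving θ_B = 43.72°.
At Brewster's angle the reflected and refracted rays are perpendicular, so θ_t = 90° − θ_B = 90° − 43.72° = 46.28°.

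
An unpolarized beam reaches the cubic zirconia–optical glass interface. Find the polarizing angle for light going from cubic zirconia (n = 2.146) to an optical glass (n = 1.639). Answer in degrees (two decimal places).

θ_B ≈ 37.37°

The reflected p-component vanishes when tan θ_B = n₂/n₁.
tan θ_B = n₂/n₁ = 1.639/2.146 = 0.7637. Taking the arctangent, θ_B = 37.37°.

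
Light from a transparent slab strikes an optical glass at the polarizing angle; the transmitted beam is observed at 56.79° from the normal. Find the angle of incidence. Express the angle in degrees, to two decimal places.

Since the reflected and refracted rays are at right angles at the polarizing angle, θ_B + θ_t = 90°.
θ_B = 90° − 56.79° = 33.21°.

θ_B ≈ 33.21°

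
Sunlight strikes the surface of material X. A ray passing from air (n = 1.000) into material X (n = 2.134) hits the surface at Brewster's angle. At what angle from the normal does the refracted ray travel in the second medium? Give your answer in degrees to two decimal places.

θ_t ≈ 25.11°

θ_B = arctan(n₂/n₁) = arctan(2.134/1.000) = 64.89°.
Since θ_B + θ_t = 90° at Brewster incidence, θ_t = 90° − 64.89° = 25.11°.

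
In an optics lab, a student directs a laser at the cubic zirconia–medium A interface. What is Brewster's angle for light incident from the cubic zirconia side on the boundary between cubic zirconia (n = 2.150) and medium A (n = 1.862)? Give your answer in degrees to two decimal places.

θ_B ≈ 40.89°

Here n₂/n₁ = 1.862/2.150 = 0.8660, and Brewster's law gives tan θ_B = n₂/n₁.
So θ_B = arctan 0.8660 = 40.89°.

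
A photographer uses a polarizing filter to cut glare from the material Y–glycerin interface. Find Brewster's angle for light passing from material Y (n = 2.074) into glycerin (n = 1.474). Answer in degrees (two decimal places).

At Brewster's angle the reflected and refracted rays are perpendicular, which with Snell's law gives tan θ_B = n₂/n₁.
Brewster's condition: tan θ_B = n₂/n₁ = 1.474/2.074 = 0.7107.
θ_B = arctan(0.7107) = 35.40°.

θ_B ≈ 35.40°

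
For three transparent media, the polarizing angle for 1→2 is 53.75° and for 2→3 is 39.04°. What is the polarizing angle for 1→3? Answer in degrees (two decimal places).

n₂/n₁ = tan 53.75° = 1.3638 and n₃/n₂ = tan 39.04° = 0.8109.
So n₃/n₁ = (n₂/n₁)(n₃/n₂) = 1.3638 × 0.8109 = 1.1060.
θ_B(1→3) = arctan(1.1060) = 47.88°.

θ_B ≈ 47.88°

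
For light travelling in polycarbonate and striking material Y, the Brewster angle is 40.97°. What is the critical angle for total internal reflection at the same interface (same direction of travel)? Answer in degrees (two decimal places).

θ_c ≈ 60.27°

tan θ_B = n₂/n₁ = tan 40.97° = 0.8684.
Total internal reflection: sin θ_c = n₂/n₁ = 0.8684.
θ_c = arcsin(0.8684) = 60.27°.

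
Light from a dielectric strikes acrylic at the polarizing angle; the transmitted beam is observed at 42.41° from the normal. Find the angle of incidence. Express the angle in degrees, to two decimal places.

θ_B ≈ 47.59°

Brewster's condition makes the reflected and refracted beams perpendicular: θ_B + θ_t = 90°.
θ_B = 90° − 42.41° = 47.59°.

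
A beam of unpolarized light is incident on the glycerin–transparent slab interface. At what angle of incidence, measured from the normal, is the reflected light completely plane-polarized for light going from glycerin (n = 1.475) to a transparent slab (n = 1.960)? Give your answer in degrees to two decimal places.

Brewster's condition: tan θ_B = n₂/n₁ = 1.960/1.475 = 1.3288. Taking the arctangent, θ_B = 53.04°.

θ_B ≈ 53.04°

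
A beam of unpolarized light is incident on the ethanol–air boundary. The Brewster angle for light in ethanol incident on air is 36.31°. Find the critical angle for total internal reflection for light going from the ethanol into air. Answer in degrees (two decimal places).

tan θ_B = n₂/n₁ = tan 36.31° = 0.7348.
Total internal reflection: sin θ_c = n₂/n₁ = 0.7348.
θ_c = arcsin(0.7348) = 47.29°.

θ_c ≈ 47.29°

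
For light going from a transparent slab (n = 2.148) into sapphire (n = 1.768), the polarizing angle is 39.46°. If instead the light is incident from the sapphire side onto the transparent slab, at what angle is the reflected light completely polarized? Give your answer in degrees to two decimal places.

tan θ_B' = n₁/n₂ = 1/tan θ_B, so θ_B' = 90° − θ_B.
θ_B' = 90° − 39.46° = 50.54°.

θ_B' ≈ 50.54°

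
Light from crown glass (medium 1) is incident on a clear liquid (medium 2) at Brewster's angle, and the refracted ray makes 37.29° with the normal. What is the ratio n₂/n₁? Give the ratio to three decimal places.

n₂/n₁ ≈ 1.313

At Brewster incidence θ_B = 90° − θ_t = 90° − 37.29° = 52.71°.
Then n₂/n₁ = tan θ_B = tan 52.71° = 1.313.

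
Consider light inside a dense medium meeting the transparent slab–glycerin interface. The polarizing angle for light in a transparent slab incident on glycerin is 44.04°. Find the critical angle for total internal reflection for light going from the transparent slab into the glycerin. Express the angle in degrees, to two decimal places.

From Brewster, n₂/n₁ = tan θ_B = tan 44.04° = 0.9670.
Then sin θ_c = n₂/n₁ = 0.9670, so θ_c = arcsin 0.9670 = 75.25°.

θ_c ≈ 75.25°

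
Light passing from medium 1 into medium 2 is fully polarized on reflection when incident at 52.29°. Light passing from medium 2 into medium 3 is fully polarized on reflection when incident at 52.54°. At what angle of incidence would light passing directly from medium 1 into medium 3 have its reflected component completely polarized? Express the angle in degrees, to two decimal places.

Each Brewster angle gives a ratio: n₂/n₁ = tan 52.29° = 1.2934, n₃/n₂ = tan 52.54° = 1.3051.
n₃/n₁ = 1.6880. Then tan θ_B(1→3) = n₃/n₁, so θ_B(1→3) = arctan(1.6880) = 59.36°.

θ_B ≈ 59.36°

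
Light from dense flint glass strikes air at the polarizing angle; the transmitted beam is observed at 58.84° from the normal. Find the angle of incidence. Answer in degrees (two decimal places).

Since the reflected and refracted rays are at right angles at the polarizing angle, θ_B + θ_t = 90°.
So θ_B = 90° − θ_t = 90° − 58.84° = 31.16°.

θ_B ≈ 31.16°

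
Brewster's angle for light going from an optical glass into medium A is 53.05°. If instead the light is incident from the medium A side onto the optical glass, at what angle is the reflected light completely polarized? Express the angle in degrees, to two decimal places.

θ_B' ≈ 36.95°

tan θ_B' = n₁/n₂ = 1/tan θ_B, so θ_B' = 90° − θ_B.
θ_B' = 90° − 53.05° = 36.95°.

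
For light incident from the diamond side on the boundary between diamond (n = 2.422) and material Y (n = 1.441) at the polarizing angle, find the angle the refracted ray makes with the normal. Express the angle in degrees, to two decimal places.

θ_B = arctan(n₂/n₁) = arctan(1.441/2.422) = 30.75°.
At Brewster's angle the reflected and refracted rays are perpendicular, so θ_t = 90° − θ_B = 90° − 30.75° = 59.25°.

θ_t ≈ 59.25°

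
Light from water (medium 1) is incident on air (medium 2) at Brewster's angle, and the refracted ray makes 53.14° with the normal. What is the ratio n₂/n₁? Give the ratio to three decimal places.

At Brewster incidence θ_B = 90° − θ_t = 90° − 53.14° = 36.86°.
Then n₂/n₁ = tan θ_B = tan 36.86° = 0.750.

n₂/n₁ ≈ 0.750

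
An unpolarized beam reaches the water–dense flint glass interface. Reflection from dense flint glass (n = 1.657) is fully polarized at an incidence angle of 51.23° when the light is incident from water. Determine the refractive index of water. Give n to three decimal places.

Full polarization of the reflected beam means tan θ_B = n₂/n₁, where n₁ is the incident medium (water).
n₁ = n₂ / tan θ_B = 1.657 / tan 51.23° = 1.331.

n ≈ 1.331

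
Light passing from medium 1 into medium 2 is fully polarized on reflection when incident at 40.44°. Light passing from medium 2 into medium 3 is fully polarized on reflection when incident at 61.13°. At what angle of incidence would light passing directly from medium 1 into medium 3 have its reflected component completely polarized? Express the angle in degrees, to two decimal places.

θ_B ≈ 57.10°

Each Brewster angle gives a ratio: n₂/n₁ = tan 40.44° = 0.8523, n₃/n₂ = tan 61.13° = 1.8137.
Multiplying, n₃/n₁ = 0.8523 × 1.8137 = 1.5458, and θ_B(1→3) = arctan 1.5458 = 57.10°.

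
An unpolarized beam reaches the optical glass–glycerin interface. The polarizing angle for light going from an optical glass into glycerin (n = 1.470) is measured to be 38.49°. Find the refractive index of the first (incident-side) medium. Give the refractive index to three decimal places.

n ≈ 1.849

Full polarization of the reflected beam means tan θ_B = n₂/n₁, where n₁ is the incident medium (an optical glass).
n₁ = n₂ / tan θ_B = 1.470 / tan 38.49° = 1.849.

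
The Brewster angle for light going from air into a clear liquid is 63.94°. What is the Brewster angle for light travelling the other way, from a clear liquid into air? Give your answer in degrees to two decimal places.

θ_B' ≈ 26.06°

tan θ_B' = n₁/n₂ = 1/tan θ_B, so θ_B' = 90° − θ_B.
θ_B' = 90° − 63.94° = 26.06°.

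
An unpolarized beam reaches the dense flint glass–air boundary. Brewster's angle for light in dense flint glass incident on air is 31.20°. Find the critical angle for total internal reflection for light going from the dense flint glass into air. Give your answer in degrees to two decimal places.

From Brewster, n₂/n₁ = tan θ_B = tan 31.20° = 0.6056.
Then sin θ_c = n₂/n₁ = 0.6056, so θ_c = arcsin 0.6056 = 37.27°.

θ_c ≈ 37.27°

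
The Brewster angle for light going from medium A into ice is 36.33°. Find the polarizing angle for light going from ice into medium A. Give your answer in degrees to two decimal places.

θ_B' ≈ 53.67°

The two Brewster angles are complementary: θ_B' = 90° − θ_B = 90° − 36.33° = 53.67°.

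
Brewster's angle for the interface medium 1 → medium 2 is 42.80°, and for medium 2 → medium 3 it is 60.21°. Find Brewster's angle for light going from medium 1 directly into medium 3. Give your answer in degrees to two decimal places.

θ_B ≈ 58.28°

n₂/n₁ = tan 42.80° = 0.9260 and n₃/n₂ = tan 60.21° = 1.7468.
Multiplying, n₃/n₁ = 0.9260 × 1.7468 = 1.6176, and θ_B(1→3) = arctan 1.6176 = 58.28°.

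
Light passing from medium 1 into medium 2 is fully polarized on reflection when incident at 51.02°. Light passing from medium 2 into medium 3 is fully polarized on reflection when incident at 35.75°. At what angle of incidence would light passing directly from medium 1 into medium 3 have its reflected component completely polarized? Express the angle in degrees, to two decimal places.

n₂/n₁ = tan 51.02° = 1.2358 and n₃/n₂ = tan 35.75° = 0.7199.
Multiplying, n₃/n₁ = 1.2358 × 0.7199 = 0.8896, and θ_B(1→3) = arctan 0.8896 = 41.66°.

θ_B ≈ 41.66°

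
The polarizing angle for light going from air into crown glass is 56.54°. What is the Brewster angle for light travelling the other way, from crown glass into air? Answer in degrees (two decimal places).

tan θ_B' = n₁/n₂ = 1/tan θ_B, so θ_B' = 90° − θ_B.
θ_B' = 90° − 56.54° = 33.46°.

θ_B' ≈ 33.46°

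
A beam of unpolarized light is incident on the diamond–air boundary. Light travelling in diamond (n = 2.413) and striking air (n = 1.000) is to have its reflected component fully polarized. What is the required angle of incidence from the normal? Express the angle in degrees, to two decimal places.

Brewster's condition: tan θ_B = n₂/n₁ = 1.000/2.413 = 0.4144.
θ_B = arctan(0.4144) = 22.51°.

θ_B ≈ 22.51°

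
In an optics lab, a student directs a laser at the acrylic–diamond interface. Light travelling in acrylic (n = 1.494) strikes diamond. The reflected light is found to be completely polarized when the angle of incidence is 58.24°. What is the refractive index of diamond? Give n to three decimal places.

Brewster's law: tan θ_B = n₂/n₁ (light incident in acrylic, refracted into diamond).
n₂ = n₁ tan θ_B = 1.494 × tan 58.24° = 2.413.

n ≈ 2.413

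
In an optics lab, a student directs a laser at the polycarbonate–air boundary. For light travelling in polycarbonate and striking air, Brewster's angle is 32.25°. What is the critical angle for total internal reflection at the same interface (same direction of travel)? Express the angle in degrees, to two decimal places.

θ_c ≈ 39.12°

From Brewster, n₂/n₁ = tan θ_B = tan 32.25° = 0.6310.
Then sin θ_c = n₂/n₁ = 0.6310, so θ_c = arcsin 0.6310 = 39.12°.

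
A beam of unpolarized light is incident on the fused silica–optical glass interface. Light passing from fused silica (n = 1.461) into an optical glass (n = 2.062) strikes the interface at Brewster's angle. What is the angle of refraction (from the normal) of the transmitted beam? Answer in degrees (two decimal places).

θ_B = arctan(n₂/n₁) = arctan(2.062/1.461) = 54.68°.
The refracted ray is perpendicular to the reflected ray, so θ_t = 90° − θ_B = 35.32°.

θ_t ≈ 35.32°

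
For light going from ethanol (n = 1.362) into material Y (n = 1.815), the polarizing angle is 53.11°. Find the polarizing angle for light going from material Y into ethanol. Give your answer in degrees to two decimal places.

θ_B' ≈ 36.89°

Reversing the direction swaps n₁ and n₂, so tan θ_B' = 1/tan θ_B and θ_B' = 90° − θ_B.
Hence θ_B' = 90° − 53.11° = 36.89°.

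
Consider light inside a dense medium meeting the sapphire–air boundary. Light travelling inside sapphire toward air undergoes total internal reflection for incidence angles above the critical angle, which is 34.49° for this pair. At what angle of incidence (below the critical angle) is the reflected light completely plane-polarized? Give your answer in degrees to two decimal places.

At the critical angle sin θ_c = n₂/n₁, giving n₂/n₁ = sin 34.49° = 0.5663.
Then tan θ_B = n₂/n₁ = 0.5663, so θ_B = arctan 0.5663 = 29.52°.

θ_B ≈ 29.52°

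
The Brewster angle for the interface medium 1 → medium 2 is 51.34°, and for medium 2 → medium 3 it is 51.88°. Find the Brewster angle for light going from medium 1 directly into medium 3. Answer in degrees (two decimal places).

θ_B ≈ 57.88°

tan θ_B(1→2) = n₂/n₁ = tan 51.34° = 1.2500.
tan θ_B(2→3) = n₃/n₂ = tan 51.88° = 1.2744.
n₃/n₁ = 1.5930. Then tan θ_B(1→3) = n₃/n₁, so θ_B(1→3) = arctan(1.5930) = 57.88°.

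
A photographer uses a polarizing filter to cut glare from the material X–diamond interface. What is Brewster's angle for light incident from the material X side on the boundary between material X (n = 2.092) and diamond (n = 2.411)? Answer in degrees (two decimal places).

The reflected p-component vanishes when tan θ_B = n₂/n₁.
Here n₂/n₁ = 2.411/2.092 = 1.1525, and Brewster's law gives tan θ_B = n₂/n₁. Taking the arctangent, θ_B = 49.05°.

θ_B ≈ 49.05°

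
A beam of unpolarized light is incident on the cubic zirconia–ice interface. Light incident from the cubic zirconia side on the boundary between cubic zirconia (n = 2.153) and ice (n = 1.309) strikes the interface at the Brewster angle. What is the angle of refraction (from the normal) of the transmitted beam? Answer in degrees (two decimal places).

θ_t ≈ 58.70°

First find Brewster's angle: tan θ_B = 1.309/2.153 = 0.6080, giving θ_B = 31.30°.
At Brewster's angle the reflected and refracted rays are perpendicular, so θ_t = 90° − θ_B = 90° − 31.30° = 58.70°.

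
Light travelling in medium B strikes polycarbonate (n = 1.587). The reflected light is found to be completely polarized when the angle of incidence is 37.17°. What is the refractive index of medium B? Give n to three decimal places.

Full polarization of the reflected beam means tan θ_B = n₂/n₁, where n₁ is the incident medium (medium B).
n₁ = n₂ / tan θ_B = 1.587 / tan 37.17° = 2.093.

n ≈ 2.093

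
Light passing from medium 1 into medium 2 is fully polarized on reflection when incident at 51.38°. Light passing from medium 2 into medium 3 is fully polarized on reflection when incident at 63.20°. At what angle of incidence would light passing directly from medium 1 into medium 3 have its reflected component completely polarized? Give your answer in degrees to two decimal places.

θ_B ≈ 68.02°

Each Brewster angle gives a ratio: n₂/n₁ = tan 51.38° = 1.2518, n₃/n₂ = tan 63.20° = 1.9797.
So n₃/n₁ = (n₂/n₁)(n₃/n₂) = 1.2518 × 1.9797 = 2.4781.
θ_B(1→3) = arctan(2.4781) = 68.02°.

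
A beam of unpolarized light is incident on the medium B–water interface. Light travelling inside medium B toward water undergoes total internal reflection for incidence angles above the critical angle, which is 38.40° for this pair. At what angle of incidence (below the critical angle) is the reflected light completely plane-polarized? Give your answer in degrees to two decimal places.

At the critical angle sin θ_c = n₂/n₁, giving n₂/n₁ = sin 38.40° = 0.6211.
Then tan θ_B = n₂/n₁ = 0.6211, so θ_B = arctan 0.6211 = 31.85°.

θ_B ≈ 31.85°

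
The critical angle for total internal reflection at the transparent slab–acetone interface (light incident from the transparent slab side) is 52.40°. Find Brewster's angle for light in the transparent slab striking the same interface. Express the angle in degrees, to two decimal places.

n₂/n₁ = sin θ_c = sin 52.40° = 0.7923.
tan θ_B equals the same ratio, so θ_B = arctan(0.7923) = 38.39°.

θ_B ≈ 38.39°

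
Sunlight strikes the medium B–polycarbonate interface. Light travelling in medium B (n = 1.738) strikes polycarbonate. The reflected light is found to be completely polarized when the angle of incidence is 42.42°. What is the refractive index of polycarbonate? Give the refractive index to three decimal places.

n ≈ 1.588

At the Brewster angle, tan θ_B = n₂/n₁ with n₁ on the incident side (medium B) and n₂ on the transmitted side (polycarbonate).
n₂ = n₁ tan θ_B = 1.738 × tan 42.42° = 1.588.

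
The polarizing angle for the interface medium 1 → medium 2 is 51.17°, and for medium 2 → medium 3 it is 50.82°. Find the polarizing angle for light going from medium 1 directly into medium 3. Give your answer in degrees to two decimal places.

θ_B ≈ 56.74°

Each Brewster angle gives a ratio: n₂/n₁ = tan 51.17° = 1.2424, n₃/n₂ = tan 50.82° = 1.2270.
n₃/n₁ = 1.5244. Then tan θ_B(1→3) = n₃/n₁, so θ_B(1→3) = arctan(1.5244) = 56.74°.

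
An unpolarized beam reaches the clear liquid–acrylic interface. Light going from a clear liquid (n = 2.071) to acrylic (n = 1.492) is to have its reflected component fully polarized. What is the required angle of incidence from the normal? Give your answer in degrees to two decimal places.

tan θ_B = n₂/n₁ = 1.492/2.071 = 0.7204.
So θ_B = arctan 0.7204 = 35.77°.

θ_B ≈ 35.77°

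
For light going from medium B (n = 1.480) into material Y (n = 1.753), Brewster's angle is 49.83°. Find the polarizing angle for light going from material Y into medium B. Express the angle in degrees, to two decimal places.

θ_B' ≈ 40.17°

tan θ_B' = n₁/n₂ = 1/tan θ_B, so θ_B' = 90° − θ_B.
θ_B' = 90° − 49.83° = 40.17°.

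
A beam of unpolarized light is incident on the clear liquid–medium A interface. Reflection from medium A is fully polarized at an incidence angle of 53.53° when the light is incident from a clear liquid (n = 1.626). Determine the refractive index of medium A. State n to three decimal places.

At Brewster's angle, tan θ_B = n₂/n₁ with n₁ on the incident side (a clear liquid) and n₂ on the transmitted side (medium A).
n₂ = n₁ tan θ_B = 1.626 × tan 53.53° = 2.200.

n ≈ 2.200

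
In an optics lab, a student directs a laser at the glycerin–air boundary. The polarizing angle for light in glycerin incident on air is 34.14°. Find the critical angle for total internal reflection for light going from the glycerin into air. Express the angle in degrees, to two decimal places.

From Brewster, n₂/n₁ = tan θ_B = tan 34.14° = 0.6781.
Then sin θ_c = n₂/n₁ = 0.6781, so θ_c = arcsin 0.6781 = 42.69°.

θ_c ≈ 42.69°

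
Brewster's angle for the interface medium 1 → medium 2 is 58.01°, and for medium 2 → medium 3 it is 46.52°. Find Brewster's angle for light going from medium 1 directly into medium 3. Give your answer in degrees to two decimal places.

Each Brewster angle gives a ratio: n₂/n₁ = tan 58.01° = 1.6010, n₃/n₂ = tan 46.52° = 1.0545.
Multiplying, n₃/n₁ = 1.6010 × 1.0545 = 1.6882, and θ_B(1→3) = arctan 1.6882 = 59.36°.

θ_B ≈ 59.36°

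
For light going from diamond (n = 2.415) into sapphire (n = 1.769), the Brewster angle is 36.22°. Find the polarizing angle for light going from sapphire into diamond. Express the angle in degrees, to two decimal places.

θ_B' ≈ 53.78°

The two Brewster angles are complementary: θ_B' = 90° − θ_B = 90° − 36.22° = 53.78°.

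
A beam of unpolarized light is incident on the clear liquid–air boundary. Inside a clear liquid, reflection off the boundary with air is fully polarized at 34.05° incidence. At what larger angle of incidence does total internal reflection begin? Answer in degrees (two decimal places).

From Brewster, n₂/n₁ = tan θ_B = tan 34.05° = 0.6758.
Then sin θ_c = n₂/n₁ = 0.6758, so θ_c = arcsin 0.6758 = 42.51°.

θ_c ≈ 42.51°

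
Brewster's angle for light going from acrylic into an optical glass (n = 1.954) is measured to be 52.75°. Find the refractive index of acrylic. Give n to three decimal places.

Full polarization of the reflected beam means tan θ_B = n₂/n₁, where n₁ is the incident medium (acrylic).
n₁ = n₂ / tan θ_B = 1.954 / tan 52.75° = 1.486.

n ≈ 1.486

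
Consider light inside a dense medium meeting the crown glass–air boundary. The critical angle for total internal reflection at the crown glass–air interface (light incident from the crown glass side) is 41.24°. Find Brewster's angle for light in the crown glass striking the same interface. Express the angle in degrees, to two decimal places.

n₂/n₁ = sin θ_c = sin 41.24° = 0.6592.
tan θ_B equals the same ratio, so θ_B = arctan(0.6592) = 33.39°.

θ_B ≈ 33.39°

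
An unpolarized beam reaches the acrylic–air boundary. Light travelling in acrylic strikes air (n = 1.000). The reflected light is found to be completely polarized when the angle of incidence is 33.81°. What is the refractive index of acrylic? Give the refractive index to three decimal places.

n ≈ 1.493

Brewster's law: tan θ_B = n₂/n₁ (light incident in acrylic, refracted into air).
n₁ = n₂ / tan θ_B = 1.000 / tan 33.81° = 1.493.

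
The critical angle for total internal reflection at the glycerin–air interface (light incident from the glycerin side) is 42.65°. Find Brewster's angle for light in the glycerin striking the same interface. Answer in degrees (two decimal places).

At the critical angle sin θ_c = n₂/n₁, giving n₂/n₁ = sin 42.65° = 0.6775.
Then tan θ_B = n₂/n₁ = 0.6775, so θ_B = arctan 0.6775 = 34.12°.

θ_B ≈ 34.12°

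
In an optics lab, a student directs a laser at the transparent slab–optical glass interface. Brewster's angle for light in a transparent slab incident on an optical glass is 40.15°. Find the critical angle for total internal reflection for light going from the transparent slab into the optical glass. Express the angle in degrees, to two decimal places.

n₂/n₁ = tan 40.15° = 0.8436; the critical angle satisfies sin θ_c = n₂/n₁.
θ_c = arcsin(0.8436) = 57.52°.

θ_c ≈ 57.52°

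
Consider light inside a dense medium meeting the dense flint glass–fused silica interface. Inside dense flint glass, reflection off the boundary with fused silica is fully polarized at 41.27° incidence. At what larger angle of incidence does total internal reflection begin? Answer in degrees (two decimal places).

n₂/n₁ = tan 41.27° = 0.8776; the critical angle satisfies sin θ_c = n₂/n₁.
θ_c = arcsin(0.8776) = 61.35°.

θ_c ≈ 61.35°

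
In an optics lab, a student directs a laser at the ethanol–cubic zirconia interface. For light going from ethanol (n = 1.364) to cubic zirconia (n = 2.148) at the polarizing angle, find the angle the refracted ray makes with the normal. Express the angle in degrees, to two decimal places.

θ_B = arctan(n₂/n₁) = arctan(2.148/1.364) = 57.58°.
At Brewster's angle the reflected and refracted rays are perpendicular, so θ_t = 90° − θ_B = 90° − 57.58° = 32.42°.

θ_t ≈ 32.42°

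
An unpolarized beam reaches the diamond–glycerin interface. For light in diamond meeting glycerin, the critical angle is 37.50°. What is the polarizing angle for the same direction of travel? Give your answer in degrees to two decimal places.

θ_B ≈ 31.33°

At the critical angle sin θ_c = n₂/n₁, giving n₂/n₁ = sin 37.50° = 0.6088.
Then tan θ_B = n₂/n₁ = 0.6088, so θ_B = arctan 0.6088 = 31.33°.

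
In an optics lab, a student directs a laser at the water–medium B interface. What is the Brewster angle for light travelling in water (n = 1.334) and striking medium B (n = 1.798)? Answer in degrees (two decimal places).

θ_B ≈ 53.43°

Brewster's condition: tan θ_B = n₂/n₁ = 1.798/1.334 = 1.3478.
θ_B = arctan(1.3478) = 53.43°.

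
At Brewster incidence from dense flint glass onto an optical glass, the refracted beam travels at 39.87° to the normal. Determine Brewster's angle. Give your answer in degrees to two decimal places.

θ_B ≈ 50.13°

Brewster's condition makes the reflected and refracted beams perpendicular: θ_B + θ_t = 90°.
θ_B = 90° − 39.87° = 50.13°.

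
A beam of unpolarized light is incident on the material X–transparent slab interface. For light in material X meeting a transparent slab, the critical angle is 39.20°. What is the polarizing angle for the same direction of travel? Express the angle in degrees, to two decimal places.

At the critical angle sin θ_c = n₂/n₁, giving n₂/n₁ = sin 39.20° = 0.6320.
Then tan θ_B = n₂/n₁ = 0.6320, so θ_B = arctan 0.6320 = 32.29°.

θ_B ≈ 32.29°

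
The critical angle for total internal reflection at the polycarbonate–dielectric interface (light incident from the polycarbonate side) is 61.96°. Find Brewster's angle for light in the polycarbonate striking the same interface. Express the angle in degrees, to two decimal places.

n₂/n₁ = sin θ_c = sin 61.96° = 0.8826.
tan θ_B equals the same ratio, so θ_B = arctan(0.8826) = 41.43°.

θ_B ≈ 41.43°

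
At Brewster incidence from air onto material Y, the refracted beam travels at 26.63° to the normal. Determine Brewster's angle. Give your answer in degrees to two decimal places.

θ_B ≈ 63.37°

At Brewster's angle the reflected and refracted rays are perpendicular, so θ_B + θ_t = 90°.
So θ_B = 90° − θ_t = 90° − 26.63° = 63.37°.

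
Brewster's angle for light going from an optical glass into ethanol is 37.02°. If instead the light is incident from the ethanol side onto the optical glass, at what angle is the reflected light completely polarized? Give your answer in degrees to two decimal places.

θ_B' ≈ 52.98°

Reversing the direction swaps n₁ and n₂, so tan θ_B' = 1/tan θ_B and θ_B' = 90° − θ_B.
Hence θ_B' = 90° − 37.02° = 52.98°.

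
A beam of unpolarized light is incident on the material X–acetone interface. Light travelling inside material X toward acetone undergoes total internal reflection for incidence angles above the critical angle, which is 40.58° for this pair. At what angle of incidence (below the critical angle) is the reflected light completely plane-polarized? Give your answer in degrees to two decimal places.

n₂/n₁ = sin θ_c = sin 40.58° = 0.6505.
tan θ_B equals the same ratio, so θ_B = arctan(0.6505) = 33.04°.

θ_B ≈ 33.04°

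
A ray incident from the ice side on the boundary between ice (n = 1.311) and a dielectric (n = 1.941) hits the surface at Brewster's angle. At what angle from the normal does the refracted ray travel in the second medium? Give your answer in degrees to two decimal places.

θ_t ≈ 34.04°

θ_B = arctan(n₂/n₁) = arctan(1.941/1.311) = 55.96°.
Since θ_B + θ_t = 90° at Brewster incidence, θ_t = 90° − 55.96° = 34.04°.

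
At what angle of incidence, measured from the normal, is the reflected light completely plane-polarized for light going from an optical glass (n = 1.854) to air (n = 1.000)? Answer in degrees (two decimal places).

tan θ_B = n₂/n₁ = 1.000/1.854 = 0.5394.
θ_B = arctan(0.5394) = 28.34°.

θ_B ≈ 28.34°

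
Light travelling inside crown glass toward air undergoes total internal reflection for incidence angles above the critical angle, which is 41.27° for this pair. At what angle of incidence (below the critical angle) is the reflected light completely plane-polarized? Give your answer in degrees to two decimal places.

sin θ_c = n₂/n₁, so n₂/n₁ = sin 41.27° = 0.6596.
Brewster: tan θ_B = n₂/n₁ = 0.6596.
θ_B = arctan(0.6596) = 33.41°.

θ_B ≈ 33.41°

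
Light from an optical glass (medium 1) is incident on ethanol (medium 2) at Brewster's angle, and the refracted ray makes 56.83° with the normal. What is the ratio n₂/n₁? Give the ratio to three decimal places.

θ_B + θ_t = 90°, so θ_B = 90° − 56.83° = 33.17°.
Then n₂/n₁ = tan θ_B = tan 33.17° = 0.654.

n₂/n₁ ≈ 0.654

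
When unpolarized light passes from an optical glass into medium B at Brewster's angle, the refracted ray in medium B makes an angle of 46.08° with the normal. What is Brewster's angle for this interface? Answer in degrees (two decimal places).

Brewster's condition makes the reflected and refracted beams perpendicular: θ_B + θ_t = 90°.
θ_B = 90° − 46.08° = 43.92°.

θ_B ≈ 43.92°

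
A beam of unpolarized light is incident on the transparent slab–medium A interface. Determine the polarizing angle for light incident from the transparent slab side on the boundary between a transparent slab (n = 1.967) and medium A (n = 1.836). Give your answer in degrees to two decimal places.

θ_B ≈ 43.03°

At Brewster's angle the reflected and refracted rays are perpendicular, which with Snell's law gives tan θ_B = n₂/n₁.
tan θ_B = n₂/n₁ = 1.836/1.967 = 0.9334. Taking the arctangent, θ_B = 43.03°.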